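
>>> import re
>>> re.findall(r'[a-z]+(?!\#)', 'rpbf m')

A negative assertion filters positions out without eating any characters.
Matches: at [0:4] → 'rpbf'; at [5:6] → 'm'.
No capturing groups, so `findall` returns the 2 full match strings.

['rpbf', 'm']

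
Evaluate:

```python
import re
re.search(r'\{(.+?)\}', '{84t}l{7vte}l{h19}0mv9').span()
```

With the lazy modifier that quantifier settles for the fewest repetitions that let the rest of the pattern succeed (the atoms after it are unaffected and can still be greedy).
`re.search` scans for the first position where the pattern succeeds.
The match spans [0:5] → '{84t}'.
Captured: group 1 = '84t'.

(0, 5)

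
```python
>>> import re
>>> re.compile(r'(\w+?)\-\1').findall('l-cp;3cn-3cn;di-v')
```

`\1` has to match the exact text group 1 already captured.
Scanning left to right: at [5:12] match '3cn-3cn', group 1 = '3cn'.
`findall` collects group 1 from the one match (1 total).

['3cn']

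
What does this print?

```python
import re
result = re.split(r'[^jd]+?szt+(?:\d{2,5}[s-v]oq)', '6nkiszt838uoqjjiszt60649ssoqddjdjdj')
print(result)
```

['', 'jjiszt60649ssoqddjdjdj']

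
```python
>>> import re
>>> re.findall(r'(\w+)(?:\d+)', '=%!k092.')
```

['k09']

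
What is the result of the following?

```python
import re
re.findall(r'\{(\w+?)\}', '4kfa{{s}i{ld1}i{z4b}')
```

['s', 'ld1', 'z4b']

Scanning left to right: at [5:8] match '{s}', group 1 = 's'; at [9:14] match '{ld1}', group 1 = 'ld1'; at [15:20] match '{z4b}', group 1 = 'z4b'.
Because there's exactly one group, `findall` drops the full match and keeps group 1 from each hit.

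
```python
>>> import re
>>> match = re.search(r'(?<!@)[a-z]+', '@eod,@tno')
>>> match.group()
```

A negative assertion filters positions out without eating any characters.
`search` walks the string left to right and returns the first match it finds.
The match spans [2:4] → 'od'.

'od'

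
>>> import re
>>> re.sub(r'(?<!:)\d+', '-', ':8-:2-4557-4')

A negative assertion filters positions out without eating any characters.
Matches: at [6:10] → '4557'; at [11:12] → '4'.
`sub` substitutes '-' at each match site.

':8-:2----'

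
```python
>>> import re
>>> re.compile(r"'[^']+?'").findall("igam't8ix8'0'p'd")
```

Scanning left to right: at [4:11] → "'t8ix8'"; at [12:15] → "'p'".
No capturing groups, so `findall` returns the 2 full match strings.

["'t8ix8'", "'p'"]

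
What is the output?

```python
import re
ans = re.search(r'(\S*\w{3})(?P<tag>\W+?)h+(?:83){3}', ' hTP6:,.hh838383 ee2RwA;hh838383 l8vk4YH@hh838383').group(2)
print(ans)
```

The match spans [1:16] → 'hTP6:,.hh838383'.
Captured: group 1 = 'hTP6', group 2 = ':,.'.

:,.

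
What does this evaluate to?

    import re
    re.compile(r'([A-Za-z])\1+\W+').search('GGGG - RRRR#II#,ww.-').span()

(0, 7)

`\1` is not a pattern — it's the concrete string captured by group 1, re-applied verbatim.
The match spans [0:7] → 'GGGG - '.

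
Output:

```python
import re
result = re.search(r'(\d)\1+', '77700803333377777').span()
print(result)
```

`\1` is not a pattern — it's the concrete string captured by group 1, re-applied verbatim.
The match spans [0:3] → '777'.

(0, 3)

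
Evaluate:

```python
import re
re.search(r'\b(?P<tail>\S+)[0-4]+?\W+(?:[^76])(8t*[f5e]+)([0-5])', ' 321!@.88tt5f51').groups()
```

The pattern matches a word boundary (`\b`, zero-width); then one or more of a non-whitespace character (captured as 'tail'); then one or more of a character in [0-4] (lazy), then one or more of a non-word character; then any character except [76] (non-capturing group); then a literal '8', then zero or more of the literal 't', then one or more of one of [f5e] (captured); then a character in [0-5] (captured).
Unlike `match`, `search` isn't anchored — it looks for the pattern anywhere in the string.
The match spans [1:15] → '321!@.88tt5f51'.
Captured: group 1 = '32', group 2 = '8tt5f5', group 3 = '1'.

('32', '8tt5f5', '1')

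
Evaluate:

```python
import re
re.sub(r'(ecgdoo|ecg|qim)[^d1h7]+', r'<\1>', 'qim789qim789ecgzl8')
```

Matches: at [12:18] → 'ecgzl8'.
`\1` in the replacement pulls in group 1's text for each match.

'qim789qim789<ecg>'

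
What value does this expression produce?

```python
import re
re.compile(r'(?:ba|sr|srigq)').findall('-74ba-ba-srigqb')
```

['ba', 'ba', 'sr']

The regex engine tests alternatives in the order written; an earlier branch that matches wins even if a later one would match more.
Walking the string: at [3:5] → 'ba'; at [6:8] → 'ba'; at [9:11] → 'sr'.
`findall` yields the raw match text (3 of them) because the pattern has no groups.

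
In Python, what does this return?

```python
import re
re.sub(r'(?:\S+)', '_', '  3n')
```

'  _'

Pattern: one or more of a non-whitespace character (non-capturing group).
Every occurrence is swapped for '_'.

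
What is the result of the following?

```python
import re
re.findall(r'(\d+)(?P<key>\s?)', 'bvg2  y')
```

This matches one or more of a digit (captured); then optionally whitespace (captured as 'key').
Walking the string: at [3:5] match '2 ', groups = ('2', ' ').
2 groups means the one result is a tuple of 2 captured strings — 1 here.

[('2', ' ')]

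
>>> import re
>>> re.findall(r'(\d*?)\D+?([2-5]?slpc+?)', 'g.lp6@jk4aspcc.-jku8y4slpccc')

The pattern matches zero or more of a digit (lazy) (captured); then one or more of a non-digit (lazy); then optionally a character in [2-5], then the literal 'slp', then one or more of the literal 'c' (lazy) (captured).
Matches: at [19:26] match '8y4slpc', groups = ('8', '4slpc').
2 groups means the one result is a tuple of 2 captured strings — 1 here.

[('8', '4slpc')]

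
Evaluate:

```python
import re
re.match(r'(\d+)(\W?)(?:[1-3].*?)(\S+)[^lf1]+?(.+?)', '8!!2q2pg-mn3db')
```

None

`match` is anchored at position 0; if the pattern doesn't fit there, it returns None.
Here the string doesn't start with a match, so the call returns None.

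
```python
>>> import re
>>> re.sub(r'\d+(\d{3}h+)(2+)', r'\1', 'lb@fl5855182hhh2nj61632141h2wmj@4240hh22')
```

'lb@fl182hhhnj141hwmj@240hh'

The pattern matches one or more of a digit; then exactly 3 of a digit, then one or more of the literal 'h' (captured); then one or more of a literal '2' (captured).
Matches: at [5:16] → '5855182hhh2'; at [18:28] → '61632141h2'; at [32:40] → '4240hh22'.
`\1` in the replacement pulls in group 1's text for each match.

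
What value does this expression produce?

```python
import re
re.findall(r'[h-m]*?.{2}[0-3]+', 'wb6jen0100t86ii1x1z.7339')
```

['jen0100', 'ii1', '.733']

Pattern: zero or more of a character in [h-m] (lazy), then exactly 2 of any character; then one or more of a character in [0-3].
The `?` after the quantifier makes it lazy — it takes as little as possible before letting the rest of the pattern try.
Scanning left to right: at [3:10] → 'jen0100'; at [13:16] → 'ii1'; at [19:23] → '.733'.
Since nothing is captured, `findall` lists the 3 matched substrings directly.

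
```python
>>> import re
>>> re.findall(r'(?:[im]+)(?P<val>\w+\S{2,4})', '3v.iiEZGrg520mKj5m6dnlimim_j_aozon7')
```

This matches one or more of one of [im] (non-capturing group); then one or more of a word character, then 2 to 4 of a non-whitespace character (captured as 'val').
Walking the string: at [3:35] match 'iiEZGrg520mKj5m6dnlimim_j_aozon7', group 1 = 'EZGrg520mKj5m6dnlimim_j_aozon7'.
Because there's exactly one group, `findall` drops the full match and keeps group 1 from the one hit.

['EZGrg520mKj5m6dnlimim_j_aozon7']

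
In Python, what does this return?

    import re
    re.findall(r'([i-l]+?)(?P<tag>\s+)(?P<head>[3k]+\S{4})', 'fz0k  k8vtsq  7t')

The pattern matches one or more of a character in [i-l] (lazy) (captured); then one or more of whitespace (captured as 'tag'); then one or more of one of [3k], then exactly 4 of a non-whitespace character (captured as 'head').
Scanning left to right: at [3:11] match 'k  k8vts', groups = ('k', '  ', 'k8vts').
With 3 capturing groups, `findall` returns a 3-tuple per match.

[('k', '  ', 'k8vts')]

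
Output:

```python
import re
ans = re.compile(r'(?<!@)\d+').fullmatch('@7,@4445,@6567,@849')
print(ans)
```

None

For `fullmatch`, every character of the input must be accounted for by the pattern.
Here there's no way to consume every character, so the call returns None.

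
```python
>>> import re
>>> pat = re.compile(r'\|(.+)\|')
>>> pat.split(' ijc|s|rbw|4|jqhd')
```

[' ijc', 's|rbw|4', 'jqhd']

Because the pattern has a capturing group, `split` also inserts each captured text between the pieces.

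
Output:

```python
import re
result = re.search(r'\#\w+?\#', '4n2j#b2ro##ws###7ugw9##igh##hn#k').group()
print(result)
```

#b2ro#

Unlike `match`, `search` isn't anchored — it looks for the pattern anywhere in the string.
The match spans [4:10] → '#b2ro#'.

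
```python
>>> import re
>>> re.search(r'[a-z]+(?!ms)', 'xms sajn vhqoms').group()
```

The negative lookahead/lookbehind blocks any match where the forbidden context is present.
Unlike `match`, `search` isn't anchored — it looks for the pattern anywhere in the string.
The match spans [0:3] → 'xms'.

'xms'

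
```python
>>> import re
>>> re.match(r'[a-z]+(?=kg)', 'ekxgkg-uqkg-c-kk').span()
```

(0, 4)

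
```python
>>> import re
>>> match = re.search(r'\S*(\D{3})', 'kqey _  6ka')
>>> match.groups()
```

(' _ ',)

Pattern: zero or more of a non-whitespace character; then exactly 3 of a non-digit (captured).
`re.search` tries every starting position until one works.
The match spans [0:7] → 'kqey _ '.
Captured: group 1 = ' _ '.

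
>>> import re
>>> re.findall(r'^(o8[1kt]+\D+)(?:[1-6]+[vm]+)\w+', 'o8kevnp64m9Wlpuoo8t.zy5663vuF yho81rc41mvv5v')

One capturing group, so `findall` returns just the captured substring from the one match — 1 in all.

['o8kevnp']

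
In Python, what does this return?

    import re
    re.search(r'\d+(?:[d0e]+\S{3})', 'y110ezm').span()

The pattern matches one or more of a digit; then one or more of one of [d0e], then exactly 3 of a non-whitespace character (non-capturing group).
Unlike `match`, `search` isn't anchored — it looks for the pattern anywhere in the string.
The match spans [1:7] → '110ezm'.

(1, 7)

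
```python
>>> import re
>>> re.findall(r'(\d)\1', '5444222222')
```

`\1` is not a pattern — it's the concrete string captured by group 1, re-applied verbatim.
Because there's exactly one group, `findall` drops the full match and keeps group 1 from each hit.

['4', '2', '2', '2']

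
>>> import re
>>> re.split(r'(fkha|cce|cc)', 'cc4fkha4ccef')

Branches in `(...|...)` are attempted left-to-right; the first branch that allows the whole pattern to succeed is taken.
Matches to split on: at [0:2] → 'cc'; at [3:7] → 'fkha'; at [8:11] → 'cce'.
`re.split` interleaves the captured-group text with the surrounding fragments.

['', 'cc', '4', 'fkha', '4', 'cce', 'f']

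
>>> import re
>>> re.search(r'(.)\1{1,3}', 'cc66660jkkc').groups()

('c',)

`\1` has to match the exact text group 1 already captured.
Unlike `match`, `search` isn't anchored — it looks for the pattern anywhere in the string.
The match spans [0:2] → 'cc'.
Captured: group 1 = 'c'.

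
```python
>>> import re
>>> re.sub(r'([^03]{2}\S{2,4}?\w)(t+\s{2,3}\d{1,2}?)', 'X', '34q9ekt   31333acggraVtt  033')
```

This matches exactly 2 of any character except [03], then 2 to 4 of a non-whitespace character (lazy), then a word character (captured); then one or more of the literal 't', then 2 to 3 of whitespace, then 1 to 2 of a digit (lazy) (captured).
The `?` after the quantifier makes it lazy — it takes as little as possible before letting the rest of the pattern try.
Matches: at [1:11] → '4q9ekt   3'; at [15:27] → 'acggraVtt  0'.
Each match is replaced by 'X'.

'3X1333X33'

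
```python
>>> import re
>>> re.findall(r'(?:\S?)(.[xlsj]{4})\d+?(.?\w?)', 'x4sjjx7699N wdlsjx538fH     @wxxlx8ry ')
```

The pattern matches optionally a non-whitespace character (non-capturing group); then any character, then exactly 4 of one of [xlsj] (captured); then one or more of a digit (lazy); then optionally any character, then optionally a word character (captured).
With the lazy modifier that quantifier settles for the fewest repetitions that let the rest of the pattern succeed (the atoms after it are unaffected and can still be greedy).
Scanning left to right: at [0:9] match 'x4sjjx769', groups = ('4sjjx', '69'); at [12:21] match 'wdlsjx538', groups = ('dlsjx', '38'); at [28:37] match '@wxxlx8ry', groups = ('wxxlx', 'ry').
2 groups means each result is a tuple of 2 captured strings — 3 here.

[('4sjjx', '69'), ('dlsjx', '38'), ('wxxlx', 'ry')]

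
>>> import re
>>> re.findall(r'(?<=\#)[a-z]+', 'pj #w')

['w']

Because the assertion is zero-width, the text it checks is not consumed and won't appear in the result.
Matches: at [4:5] → 'w'.
`findall` yields the raw match text (1 of them) because the pattern has no groups.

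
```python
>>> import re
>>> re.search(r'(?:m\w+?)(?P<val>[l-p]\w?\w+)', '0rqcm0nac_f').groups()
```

('nac_f',)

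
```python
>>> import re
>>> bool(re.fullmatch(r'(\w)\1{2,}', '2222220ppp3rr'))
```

False

After group 1 captures some text, `\1` only succeeds where that same text appears again.
`re.fullmatch` requires the pattern to consume the entire string.
Here the string isn't matched end-to-end, so the call returns None, and `bool(None)` is False.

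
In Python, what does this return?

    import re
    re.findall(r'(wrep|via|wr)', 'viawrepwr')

['via', 'wrep', 'wr']

Alternation isn't longest-match — the leftmost alternative that fits at this position is chosen.
Because there's exactly one group, `findall` drops the full match and keeps group 1 from each hit.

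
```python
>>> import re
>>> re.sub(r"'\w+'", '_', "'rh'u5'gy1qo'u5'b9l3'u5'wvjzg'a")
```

'_u5_u5_u5_a'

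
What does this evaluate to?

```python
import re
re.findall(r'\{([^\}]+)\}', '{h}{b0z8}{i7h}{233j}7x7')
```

Scanning left to right: at [0:3] match '{h}', group 1 = 'h'; at [3:9] match '{b0z8}', group 1 = 'b0z8'; at [9:14] match '{i7h}', group 1 = 'i7h'; at [14:20] match '{233j}', group 1 = '233j'.
One capturing group, so `findall` returns just the captured substring from each match — 4 in all.

['h', 'b0z8', 'i7h', '233j']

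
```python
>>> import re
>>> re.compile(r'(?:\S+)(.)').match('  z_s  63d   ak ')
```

This matches one or more of a non-whitespace character (non-capturing group); then any character (captured).
With `match`, the pattern is implicitly anchored at the beginning.
Here the string doesn't start with a match, so the call returns None.

None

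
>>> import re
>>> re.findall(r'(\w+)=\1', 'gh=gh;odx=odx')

A backreference is literal: `\1` must see the identical characters the first group matched.
Walking the string: at [0:5] match 'gh=gh', group 1 = 'gh'; at [6:13] match 'odx=odx', group 1 = 'odx'.
With a single group, `findall` returns only what that group captured — 2 items.

['gh', 'odx']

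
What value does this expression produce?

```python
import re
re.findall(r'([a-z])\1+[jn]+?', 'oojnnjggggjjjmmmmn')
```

After group 1 captures some text, `\1` only succeeds where that same text appears again.
Because there's exactly one group, `findall` drops the full match and keeps group 1 from each hit.

['o', 'n', 'g', 'm']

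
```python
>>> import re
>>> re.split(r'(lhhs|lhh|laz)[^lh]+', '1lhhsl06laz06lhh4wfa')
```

Matches to split on: at [1:5] → 'lhhs'; at [8:13] → 'laz06'; at [13:20] → 'lhh4wfa'.
Because the pattern has a capturing group, `split` also inserts each captured text between the pieces.

['1', 'lhh', 'l06', 'laz', '', 'lhh', '']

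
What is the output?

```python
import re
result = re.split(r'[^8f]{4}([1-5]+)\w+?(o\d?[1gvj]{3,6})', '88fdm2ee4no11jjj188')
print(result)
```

['88fd', '4', 'o11jjj1', '88']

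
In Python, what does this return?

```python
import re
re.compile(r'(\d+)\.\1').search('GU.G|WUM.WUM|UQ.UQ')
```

After group 1 captures some text, `\1` only succeeds where that same text appears again.
Here nothing in the string fits, so the call returns None.

None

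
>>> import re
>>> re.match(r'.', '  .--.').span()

`re.match` won't scan ahead — the pattern has to work from the very first character.
The match spans [0:1] → ' '.

(0, 1)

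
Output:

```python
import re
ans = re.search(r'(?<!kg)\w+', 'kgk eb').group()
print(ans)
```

kgk

`(?!…)`/`(?<!…)` only lets a position through if the neighbouring text does NOT match; no characters are consumed.
`re.search` tries every starting position until one works.
The match spans [0:3] → 'kgk'.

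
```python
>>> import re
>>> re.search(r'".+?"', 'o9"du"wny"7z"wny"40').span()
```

(2, 6)

The match spans [2:6] → '"du"'.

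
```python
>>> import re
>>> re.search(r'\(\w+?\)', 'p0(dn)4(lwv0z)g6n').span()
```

(2, 6)

The match spans [2:6] → '(dn)'.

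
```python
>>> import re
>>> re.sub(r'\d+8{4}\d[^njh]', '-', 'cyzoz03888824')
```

'cyzoz-'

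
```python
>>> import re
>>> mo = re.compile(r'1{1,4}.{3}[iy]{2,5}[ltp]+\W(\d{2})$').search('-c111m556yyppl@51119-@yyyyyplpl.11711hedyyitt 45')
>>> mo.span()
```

(35, 48)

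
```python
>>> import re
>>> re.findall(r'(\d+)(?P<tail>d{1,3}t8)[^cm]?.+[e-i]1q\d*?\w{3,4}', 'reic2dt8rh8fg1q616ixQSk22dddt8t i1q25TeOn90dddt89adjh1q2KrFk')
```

Pattern: one or more of a digit (captured); then 1 to 3 of a literal 'd', then the literal 't8' (captured as 'tail'); then optionally any character except [cm]; then one or more of any character, then a character in [e-i]; then the literal '1q', then zero or more of a digit (lazy), then 3 to 4 of a word character.
Multiple groups make `findall` return tuples — one 2-tuple for the one match.

[('2', 'dt8')]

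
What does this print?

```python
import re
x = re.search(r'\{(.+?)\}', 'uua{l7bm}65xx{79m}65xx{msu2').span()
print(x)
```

A non-greedy quantifier consumes as few characters as it can — just enough that the remainder of the pattern still matches from where it stops; whatever follows it matches normally.
The match spans [3:9] → '{l7bm}'.

(3, 9)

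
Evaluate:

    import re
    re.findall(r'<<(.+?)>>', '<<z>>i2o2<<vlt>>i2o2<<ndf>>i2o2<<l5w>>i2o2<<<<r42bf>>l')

`findall` collects group 1 from each match (5 total).

['z', 'vlt', 'ndf', 'l5w', '<<r42bf']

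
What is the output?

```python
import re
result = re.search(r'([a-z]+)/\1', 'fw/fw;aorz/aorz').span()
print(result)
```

After group 1 captures some text, `\1` only succeeds where that same text appears again.
`search` walks the string left to right and returns the first match it finds.
The match spans [0:5] → 'fw/fw'.
Captured: group 1 = 'fw'.

(0, 5)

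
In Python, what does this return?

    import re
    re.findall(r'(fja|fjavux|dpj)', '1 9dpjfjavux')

The regex engine tests alternatives in the order written; an earlier branch that matches wins even if a later one would match more.
Scanning left to right: at [3:6] match 'dpj', group 1 = 'dpj'; at [6:9] match 'fja', group 1 = 'fja'.
Because there's exactly one group, `findall` drops the full match and keeps group 1 from each hit.

['dpj', 'fja']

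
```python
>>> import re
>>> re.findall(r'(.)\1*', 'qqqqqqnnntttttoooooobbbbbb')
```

['q', 'n', 't', 'o', 'b']

A backreference is literal: `\1` must see the identical characters the first group matched.
Matches: at [0:6] match 'qqqqqq', group 1 = 'q'; at [6:9] match 'nnn', group 1 = 'n'; at [9:14] match 'ttttt', group 1 = 't'; at [14:20] match 'oooooo', group 1 = 'o'; at [20:26] match 'bbbbbb', group 1 = 'b'.
`findall` collects group 1 from each match (5 total).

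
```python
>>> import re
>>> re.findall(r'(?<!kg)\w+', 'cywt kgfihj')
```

`(?!…)`/`(?<!…)` only lets a position through if the neighbouring text does NOT match; no characters are consumed.
Walking the string: at [0:4] → 'cywt'; at [5:11] → 'kgfihj'.
Since nothing is captured, `findall` lists the 2 matched substrings directly.

['cywt', 'kgfihj']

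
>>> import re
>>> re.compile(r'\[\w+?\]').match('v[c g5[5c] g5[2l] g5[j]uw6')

None

`re.match` only tries the pattern at the start of the string.
Here the string doesn't start with a match, so the call returns None.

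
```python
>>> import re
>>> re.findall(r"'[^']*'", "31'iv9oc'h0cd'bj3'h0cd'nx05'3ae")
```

["'iv9oc'", "'bj3'", "'nx05'"]

Walking the string: at [2:9] → "'iv9oc'"; at [13:18] → "'bj3'"; at [22:28] → "'nx05'".
Since nothing is captured, `findall` lists the 3 matched substrings directly.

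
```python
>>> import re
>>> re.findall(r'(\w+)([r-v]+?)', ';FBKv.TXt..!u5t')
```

[('FBK', 'v'), ('TX', 't'), ('u5', 't')]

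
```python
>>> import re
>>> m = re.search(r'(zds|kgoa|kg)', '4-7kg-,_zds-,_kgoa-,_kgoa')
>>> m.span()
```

(3, 5)

`re.search` tries every starting position until one works.
The match spans [3:5] → 'kg'.
Captured: group 1 = 'kg'.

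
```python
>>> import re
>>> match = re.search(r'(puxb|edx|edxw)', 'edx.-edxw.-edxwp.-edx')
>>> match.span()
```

(0, 3)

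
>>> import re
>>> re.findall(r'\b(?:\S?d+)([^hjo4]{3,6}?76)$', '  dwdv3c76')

The pattern matches a word boundary (`\b`, zero-width); then optionally a non-whitespace character, then one or more of the literal 'd' (non-capturing group); then 3 to 6 of any character except [hjo4] (lazy), then the literal '76' (captured); then anchored at the end.
Walking the string: at [2:10] match 'dwdv3c76', group 1 = 'wdv3c76'.
Because there's exactly one group, `findall` drops the full match and keeps group 1 from the one hit.

['wdv3c76']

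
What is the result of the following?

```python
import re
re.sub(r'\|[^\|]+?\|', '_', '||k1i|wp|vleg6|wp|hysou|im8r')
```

'|_wp_wp_im8r'

`sub` substitutes '_' at each match site.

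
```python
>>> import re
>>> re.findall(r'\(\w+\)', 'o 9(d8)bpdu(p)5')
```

With no groups in the pattern, `findall` gives back each whole match — 2 here.

['(d8)', '(p)']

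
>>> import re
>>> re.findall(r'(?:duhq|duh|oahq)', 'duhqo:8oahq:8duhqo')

['duhq', 'oahq', 'duhq']

Alternation tries branches left to right and keeps the first one that lets the overall match succeed at that position.
`findall` yields the raw match text (3 of them) because the pattern has no groups.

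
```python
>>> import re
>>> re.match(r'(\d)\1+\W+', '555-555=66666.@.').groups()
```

('5',)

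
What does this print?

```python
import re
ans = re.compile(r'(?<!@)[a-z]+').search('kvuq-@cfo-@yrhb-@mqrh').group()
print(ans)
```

Because the assertion is negative and zero-width, positions next to the forbidden text are skipped.
`re.search` scans for the first position where the pattern succeeds.
The match spans [0:4] → 'kvuq'.

kvuq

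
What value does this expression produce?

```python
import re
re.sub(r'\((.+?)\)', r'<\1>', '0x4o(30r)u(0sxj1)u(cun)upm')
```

'0x4o<30r>u<0sxj1>u<cun>upm'

Because the quantifier is non-greedy, it stops expanding at the earliest point where the rest of the pattern can succeed.
Matches: at [4:9] → '(30r)'; at [10:17] → '(0sxj1)'; at [18:23] → '(cun)'.
`\1` in the replacement pulls in group 1's text for each match.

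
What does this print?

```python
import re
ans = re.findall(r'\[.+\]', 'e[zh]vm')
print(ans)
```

Matches: at [1:5] → '[zh]'.
`findall` yields the raw match text (1 of them) because the pattern has no groups.

['[zh]']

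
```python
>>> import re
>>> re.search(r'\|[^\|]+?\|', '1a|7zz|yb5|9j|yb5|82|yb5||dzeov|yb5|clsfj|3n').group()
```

Unlike `match`, `search` isn't anchored — it looks for the pattern anywhere in the string.
The match spans [2:7] → '|7zz|'.

'|7zz|'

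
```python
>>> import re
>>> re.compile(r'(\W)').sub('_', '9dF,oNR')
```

'9dF_oNR'

The pattern matches a non-word character (captured).
Matches: at [3:4] → ','.
Each match is replaced by '_'.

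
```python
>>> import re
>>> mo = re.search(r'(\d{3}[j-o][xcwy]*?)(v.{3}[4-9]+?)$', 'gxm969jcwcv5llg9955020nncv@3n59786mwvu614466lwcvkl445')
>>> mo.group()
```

Pattern: exactly 3 of a digit, then a character in [j-o], then zero or more of one of [xcwy] (lazy) (captured); then a literal 'v', then exactly 3 of any character, then one or more of a character in [4-9] (lazy) (captured); then anchored at the end.
Unlike `match`, `search` isn't anchored — it looks for the pattern anywhere in the string.
The match spans [41:53] → '466lwcvkl445'.
Captured: group 1 = '466lwc', group 2 = 'vkl445'.

'466lwcvkl445'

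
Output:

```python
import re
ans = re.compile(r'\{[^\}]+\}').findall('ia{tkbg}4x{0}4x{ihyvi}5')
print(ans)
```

['{tkbg}', '{0}', '{ihyvi}']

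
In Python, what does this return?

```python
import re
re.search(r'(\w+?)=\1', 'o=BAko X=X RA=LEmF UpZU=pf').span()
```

(7, 10)

A backreference is literal: `\1` must see the identical characters the first group matched.
The match spans [7:10] → 'X=X'.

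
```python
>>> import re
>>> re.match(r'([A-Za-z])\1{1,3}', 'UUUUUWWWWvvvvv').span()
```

`re.match` only tries the pattern at the start of the string.
The match spans [0:4] → 'UUUU'.

(0, 4)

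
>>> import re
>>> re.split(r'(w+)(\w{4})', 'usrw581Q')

The pattern matches one or more of a literal 'w' (captured); then exactly 4 of a word character (captured).
Matches to split on: at [3:8] → 'w581Q'.
`re.split` interleaves the captured-group text with the surrounding fragments.

['usr', 'w', '581Q', '']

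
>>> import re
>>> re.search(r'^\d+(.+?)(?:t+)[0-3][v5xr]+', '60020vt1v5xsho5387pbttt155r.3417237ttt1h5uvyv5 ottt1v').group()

'60020vt1v5x'

Pattern: anchored at the start of the string; then one or more of a digit; then one or more of any character (lazy) (captured); then one or more of a literal 't' (non-capturing group); then a character in [0-3]; then one or more of one of [v5xr].
A non-greedy quantifier consumes as few characters as it can — just enough that the remainder of the pattern still matches from where it stops; whatever follows it matches normally.
`re.search` tries every starting position until one works.
The match spans [0:11] → '60020vt1v5x'.
Captured: group 1 = 'v'.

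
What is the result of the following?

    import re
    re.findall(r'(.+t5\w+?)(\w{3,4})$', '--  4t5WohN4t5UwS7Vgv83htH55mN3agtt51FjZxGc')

This matches one or more of any character, then the literal 't5', then one or more of a word character (lazy) (captured); then 3 to 4 of a word character (captured); then anchored at the end.
Because the quantifier is non-greedy, it stops expanding at the earliest point where the rest of the pattern can succeed.
Walking the string: at [0:43] match '--  4t5WohN4t5UwS7Vgv83htH55mN3agtt51FjZxGc', groups = ('--  4t5WohN4t5UwS7Vgv83htH55mN3agtt51Fj', 'ZxGc').
With 2 capturing groups, `findall` returns a 2-tuple per match.

[('--  4t5WohN4t5UwS7Vgv83htH55mN3agtt51Fj', 'ZxGc')]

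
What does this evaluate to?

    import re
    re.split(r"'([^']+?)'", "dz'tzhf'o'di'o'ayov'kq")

['dz', 'tzhf', 'o', 'di', 'o', 'ayov', 'kq']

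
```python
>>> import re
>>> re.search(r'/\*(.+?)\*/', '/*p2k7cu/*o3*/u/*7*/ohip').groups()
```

('p2k7cu/*o3',)

A `+?`/`*?`/`{m,n}?` starts at its minimum and grows only as far as needed for what follows to match.
`re.search` scans for the first position where the pattern succeeds.
The match spans [0:14] → '/*p2k7cu/*o3*/'.
Captured: group 1 = 'p2k7cu/*o3'.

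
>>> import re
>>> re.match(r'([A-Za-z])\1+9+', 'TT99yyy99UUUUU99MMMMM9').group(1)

The match spans [0:4] → 'TT99'.
Captured: group 1 = 'T'.

'T'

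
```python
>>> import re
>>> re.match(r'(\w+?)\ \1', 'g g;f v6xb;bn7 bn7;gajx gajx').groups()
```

('g',)

`\1` has to match the exact text group 1 already captured.
`re.match` only tries the pattern at the start of the string.
The match spans [0:3] → 'g g'.
Captured: group 1 = 'g'.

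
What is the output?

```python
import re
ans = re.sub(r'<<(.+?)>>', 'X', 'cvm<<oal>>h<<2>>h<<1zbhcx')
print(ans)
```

Because the quantifier is non-greedy, it stops expanding at the earliest point where the rest of the pattern can succeed.
Matches: at [3:10] → '<<oal>>'; at [11:16] → '<<2>>'.
Every occurrence is swapped for 'X'.

cvmXhXh<<1zbhcx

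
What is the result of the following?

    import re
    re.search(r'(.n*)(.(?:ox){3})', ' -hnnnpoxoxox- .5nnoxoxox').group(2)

'poxoxox'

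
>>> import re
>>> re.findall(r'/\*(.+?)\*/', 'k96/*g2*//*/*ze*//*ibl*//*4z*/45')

['g2', '/*ze', 'ibl', '4z']

Lazy quantifiers expand one character at a time until the remainder of the pattern can match.
`findall` collects group 1 from each match (4 total).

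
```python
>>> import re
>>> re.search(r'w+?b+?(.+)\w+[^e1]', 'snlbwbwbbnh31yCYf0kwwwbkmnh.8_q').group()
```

'wbwbbnh31yCYf0kwwwbkmnh.8_q'

The pattern matches one or more of a literal 'w' (lazy), then one or more of the literal 'b' (lazy); then one or more of any character (captured); then one or more of a word character, then any character except [e1].
The match spans [4:31] → 'wbwbbnh31yCYf0kwwwbkmnh.8_q'.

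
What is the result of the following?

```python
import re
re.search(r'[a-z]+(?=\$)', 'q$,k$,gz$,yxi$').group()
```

The lookaround is zero-width — it requires the adjacent text to match without consuming it, so the asserted text isn't part of the match.
`search` walks the string left to right and returns the first match it finds.
The match spans [0:1] → 'q'.

'q'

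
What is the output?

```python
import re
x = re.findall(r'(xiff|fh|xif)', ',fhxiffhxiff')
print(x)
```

The regex engine tests alternatives in the order written; an earlier branch that matches wins even if a later one would match more.
With a single group, `findall` returns only what that group captured — 3 items.

['fh', 'xiff', 'xiff']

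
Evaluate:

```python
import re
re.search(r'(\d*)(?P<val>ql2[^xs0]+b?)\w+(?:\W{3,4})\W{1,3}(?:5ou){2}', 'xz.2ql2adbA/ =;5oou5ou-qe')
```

None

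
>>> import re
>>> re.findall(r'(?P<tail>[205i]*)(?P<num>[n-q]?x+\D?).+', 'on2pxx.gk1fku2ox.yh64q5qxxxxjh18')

[('2', 'pxx.')]

The pattern matches zero or more of one of [205i] (captured as 'tail'); then optionally a character in [n-q], then one or more of the literal 'x', then optionally a non-digit (captured as 'num'); then one or more of any character.
Multiple groups make `findall` return tuples — one 2-tuple for the one match.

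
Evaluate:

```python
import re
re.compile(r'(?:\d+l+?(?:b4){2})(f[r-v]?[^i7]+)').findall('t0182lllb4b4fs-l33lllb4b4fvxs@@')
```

['fs-l33lllb4b4fvxs@@']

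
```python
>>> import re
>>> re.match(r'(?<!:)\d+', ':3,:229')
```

None

With `match`, the pattern is implicitly anchored at the beginning.
Here position 0 doesn't satisfy it, so the call returns None.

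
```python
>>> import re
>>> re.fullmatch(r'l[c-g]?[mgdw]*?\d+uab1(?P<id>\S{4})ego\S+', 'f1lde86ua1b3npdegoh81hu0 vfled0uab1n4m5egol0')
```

None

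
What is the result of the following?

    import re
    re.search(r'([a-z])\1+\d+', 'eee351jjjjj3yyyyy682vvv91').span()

(0, 6)

The backreference `\1` re-matches whatever the first group consumed, character for character.
The match spans [0:6] → 'eee351'.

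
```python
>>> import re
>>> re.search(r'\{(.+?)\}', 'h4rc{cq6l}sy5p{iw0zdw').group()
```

`re.search` tries every starting position until one works.
The match spans [4:10] → '{cq6l}'.
Captured: group 1 = 'cq6l'.

'{cq6l}'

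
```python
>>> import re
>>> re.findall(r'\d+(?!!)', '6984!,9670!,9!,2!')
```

['698', '967']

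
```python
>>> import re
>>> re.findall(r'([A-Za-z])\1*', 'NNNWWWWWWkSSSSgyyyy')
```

['N', 'W', 'k', 'S', 'g', 'y']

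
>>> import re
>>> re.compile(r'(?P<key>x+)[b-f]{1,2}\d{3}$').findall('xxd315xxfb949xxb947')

This matches one or more of a literal 'x' (captured as 'key'); then 1 to 2 of a character in [b-f], then exactly 3 of a digit; then anchored at the end.
One capturing group, so `findall` returns just the captured substring from the one match — 1 in all.

['xx']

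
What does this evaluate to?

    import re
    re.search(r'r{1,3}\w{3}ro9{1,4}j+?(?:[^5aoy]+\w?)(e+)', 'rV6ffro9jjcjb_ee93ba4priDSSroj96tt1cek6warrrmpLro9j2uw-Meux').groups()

This matches 1 to 3 of the literal 'r', then exactly 3 of a word character, then the literal 'ro'; then 1 to 4 of the literal '9', then one or more of the literal 'j' (lazy); then one or more of any character except [5aoy], then optionally a word character (non-capturing group); then one or more of a literal 'e' (captured).
`re.search` scans for the first position where the pattern succeeds.
The match spans [41:57] → 'rrrmpLro9j2uw-Me'.
Captured: group 1 = 'e'.

('e',)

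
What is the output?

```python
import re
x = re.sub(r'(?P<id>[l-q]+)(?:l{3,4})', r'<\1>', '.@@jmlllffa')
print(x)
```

This matches one or more of a character in [l-q] (captured as 'id'); then 3 to 4 of a literal 'l' (non-capturing group).
Matches: at [4:8] → 'mlll'.
The replacement refers to a captured group, so each match is rewritten using its own captured text.

.@@j<m>ffa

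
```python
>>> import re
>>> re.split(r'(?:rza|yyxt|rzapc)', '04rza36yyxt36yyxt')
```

['04', '36', '36', '']

Matches to split on: at [2:5] → 'rza'; at [7:11] → 'yyxt'; at [13:17] → 'yyxt'.
Splitting on the pattern gives 4 pieces.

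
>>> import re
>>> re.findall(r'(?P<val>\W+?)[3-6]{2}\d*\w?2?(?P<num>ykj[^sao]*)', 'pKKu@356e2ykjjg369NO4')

Pattern: one or more of a non-word character (lazy) (captured as 'val'); then exactly 2 of a character in [3-6], then zero or more of a digit; then optionally a word character, then optionally the literal '2'; then the literal 'ykj', then zero or more of any character except [sao] (captured as 'num').
Matches: at [4:21] match '@356e2ykjjg369NO4', groups = ('@', 'ykjjg369NO4').
Multiple groups make `findall` return tuples — one 2-tuple for the one match.

[('@', 'ykjjg369NO4')]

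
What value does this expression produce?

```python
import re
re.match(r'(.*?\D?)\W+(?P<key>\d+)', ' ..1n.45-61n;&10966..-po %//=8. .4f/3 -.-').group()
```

' ..1'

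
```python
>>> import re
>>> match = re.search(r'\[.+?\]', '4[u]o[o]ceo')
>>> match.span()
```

(1, 4)

`search` walks the string left to right and returns the first match it finds.
The match spans [1:4] → '[u]'.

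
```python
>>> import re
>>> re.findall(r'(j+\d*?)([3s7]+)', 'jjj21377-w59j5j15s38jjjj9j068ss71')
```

`findall` packs the 2 group values into a tuple for every match.

[('jjj21', '377'), ('j15', 's3'), ('j068', 'ss7')]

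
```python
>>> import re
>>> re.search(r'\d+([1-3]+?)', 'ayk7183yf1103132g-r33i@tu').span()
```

(3, 7)

Pattern: one or more of a digit; then one or more of a character in [1-3] (lazy) (captured).
`search` walks the string left to right and returns the first match it finds.
The match spans [3:7] → '7183'.
Captured: group 1 = '3'.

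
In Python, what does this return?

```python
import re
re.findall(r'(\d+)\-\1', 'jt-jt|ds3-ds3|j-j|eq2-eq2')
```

The backreference `\1` re-matches whatever the first group consumed, character for character.
Because there's exactly one group, `findall` drops the full match and keeps group 1 from each hit.
Nothing in the string satisfies the pattern, so the list is empty.

[]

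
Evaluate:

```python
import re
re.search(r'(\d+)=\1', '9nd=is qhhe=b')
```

None

After group 1 captures some text, `\1` only succeeds where that same text appears again.
`re.search` tries every starting position until one works.
Here no position works, so the call returns None.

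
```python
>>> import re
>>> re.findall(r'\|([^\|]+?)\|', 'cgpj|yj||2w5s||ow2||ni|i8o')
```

One capturing group, so `findall` returns just the captured substring from each match — 4 in all.

['yj', '2w5s', 'ow2', 'ni']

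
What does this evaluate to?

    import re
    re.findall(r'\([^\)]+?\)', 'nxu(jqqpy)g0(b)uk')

['(jqqpy)', '(b)']

Matches: at [3:10] → '(jqqpy)'; at [12:15] → '(b)'.
With no groups in the pattern, `findall` gives back each whole match — 2 here.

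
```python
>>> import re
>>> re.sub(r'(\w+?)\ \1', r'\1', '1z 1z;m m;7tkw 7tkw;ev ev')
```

'1z;m;7tkw;ev'

`\1` is not a pattern — it's the concrete string captured by group 1, re-applied verbatim.
`\1` in the replacement pulls in group 1's text for each match.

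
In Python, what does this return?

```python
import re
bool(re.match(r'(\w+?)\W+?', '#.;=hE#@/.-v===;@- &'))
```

False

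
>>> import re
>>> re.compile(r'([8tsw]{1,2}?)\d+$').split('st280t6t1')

The pattern matches 1 to 2 of one of [8tsw] (lazy) (captured); then one or more of a digit; then anchored at the end.
`re.split` interleaves the captured-group text with the surrounding fragments.

['st280t6', 't', '']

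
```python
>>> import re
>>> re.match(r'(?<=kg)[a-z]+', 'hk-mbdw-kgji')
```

None

The positive lookaround only admits positions where the adjacent text matches; those characters stay outside the span.
`re.match` won't scan ahead — the pattern has to work from the very first character.
Here position 0 doesn't satisfy it, so the call returns None.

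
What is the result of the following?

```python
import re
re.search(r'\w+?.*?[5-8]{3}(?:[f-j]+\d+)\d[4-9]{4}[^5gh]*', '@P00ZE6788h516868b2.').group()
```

'P00ZE6788h516868b2.'

The pattern matches one or more of a word character (lazy); then zero or more of any character (lazy), then exactly 3 of a character in [5-8]; then one or more of a character in [f-j], then one or more of a digit (non-capturing group); then a digit, then exactly 4 of a character in [4-9], then zero or more of any character except [5gh].
The match spans [1:20] → 'P00ZE6788h516868b2.'.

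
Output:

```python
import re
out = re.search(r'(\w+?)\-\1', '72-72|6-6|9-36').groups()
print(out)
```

('72',)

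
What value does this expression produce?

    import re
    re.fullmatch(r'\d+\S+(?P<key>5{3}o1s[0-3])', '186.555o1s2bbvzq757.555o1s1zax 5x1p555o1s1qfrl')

None

Pattern: one or more of a digit; then one or more of a non-whitespace character; then exactly 3 of the literal '5', then the literal 'o1s', then a character in [0-3] (captured as 'key').
For `fullmatch`, every character of the input must be accounted for by the pattern.
Here the pattern can't cover the whole string, so the call returns None.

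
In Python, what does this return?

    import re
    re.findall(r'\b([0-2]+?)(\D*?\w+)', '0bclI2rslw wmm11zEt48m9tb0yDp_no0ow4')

[('0', 'bclI2rslw')]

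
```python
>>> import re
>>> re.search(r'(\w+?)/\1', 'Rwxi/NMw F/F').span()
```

`\1` is not a pattern — it's the concrete string captured by group 1, re-applied verbatim.
`search` walks the string left to right and returns the first match it finds.
The match spans [9:12] → 'F/F'.
Captured: group 1 = 'F'.

(9, 12)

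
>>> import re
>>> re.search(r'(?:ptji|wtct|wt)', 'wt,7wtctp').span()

The match spans [0:2] → 'wt'.

(0, 2)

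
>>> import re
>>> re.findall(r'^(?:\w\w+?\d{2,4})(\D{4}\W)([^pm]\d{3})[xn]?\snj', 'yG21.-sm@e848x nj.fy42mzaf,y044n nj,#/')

[('.-sm@', 'e848')]

This matches anchored at the start of the string; then a word character, then one or more of a word character (lazy), then 2 to 4 of a digit (non-capturing group); then exactly 4 of a non-digit, then a non-word character (captured); then any character except [pm], then exactly 3 of a digit (captured); then optionally one of [xn], then whitespace, then the literal 'nj'.
With 2 capturing groups, `findall` returns a 2-tuple per match.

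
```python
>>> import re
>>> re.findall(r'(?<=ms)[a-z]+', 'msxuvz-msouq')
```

['xuvz', 'ouq']

The positive lookaround only admits positions where the adjacent text matches; those characters stay outside the span.
Scanning left to right: at [2:6] → 'xuvz'; at [9:12] → 'ouq'.
Since nothing is captured, `findall` lists the 2 matched substrings directly.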